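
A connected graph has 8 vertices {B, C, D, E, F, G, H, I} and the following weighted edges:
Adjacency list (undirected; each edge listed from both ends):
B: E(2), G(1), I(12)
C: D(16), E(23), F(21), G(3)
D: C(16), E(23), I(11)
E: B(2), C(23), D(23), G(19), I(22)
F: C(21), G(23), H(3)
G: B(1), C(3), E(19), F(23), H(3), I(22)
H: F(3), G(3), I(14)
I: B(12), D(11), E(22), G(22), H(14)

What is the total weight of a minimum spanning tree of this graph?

Sort edges by weight, then run Kruskal:
B—G (1): add — endpoints in different components.
B—E (2): add — endpoints in different components.
C—G (3): add — endpoints in different components.
F—H (3): add — endpoints in different components.
G—H (3): add — endpoints in different components.
D—I (11): add — endpoints in different components.
B—I (12): add — endpoints in different components.
MST edges: B—G, B—E, C—G, F—H, G—H, D—I, B—I; total weight 1+2+3+3+3+11+12 = 35.

35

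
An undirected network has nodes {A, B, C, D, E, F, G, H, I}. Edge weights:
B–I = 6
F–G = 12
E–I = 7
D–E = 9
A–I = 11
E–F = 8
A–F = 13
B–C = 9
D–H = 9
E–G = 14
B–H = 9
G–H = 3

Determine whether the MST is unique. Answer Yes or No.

Sort edges by weight, then run Kruskal:
G–H (3): add — endpoints in different components.
B–I (6): add — endpoints in different components.
E–I (7): add — endpoints in different components.
E–F (8): add — endpoints in different components.
B–C (9): add — endpoints in different components.
B–H (9): add — endpoints in different components.
D–E (9): add — endpoints in different components.
D–H (9): skip — D and H already connected.
A–I (11): add — endpoints in different components.
Non-tree edge D–H has weight 9, equal to the heaviest edge on its tree cycle — swapping gives another MST of the same weight. Not unique.

No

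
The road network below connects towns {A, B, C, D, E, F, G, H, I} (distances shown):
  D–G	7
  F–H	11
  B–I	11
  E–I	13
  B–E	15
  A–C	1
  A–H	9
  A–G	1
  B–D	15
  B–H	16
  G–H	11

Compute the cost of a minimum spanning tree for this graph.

68

Prim's algorithm from I:
Step 1: cheapest edge leaving the tree is B–I (11); add B.
Step 2: cheapest edge leaving the tree is E–I (13); add E.
Step 3: cheapest edge leaving the tree is B–D (15); add D.
Step 4: cheapest edge leaving the tree is D–G (7); add G.
Step 5: cheapest edge leaving the tree is A–G (1); add A.
Step 6: cheapest edge leaving the tree is A–C (1); add C.
Step 7: cheapest edge leaving the tree is A–H (9); add H.
Step 8: cheapest edge leaving the tree is F–H (11); add F.
MST edges: B–I, E–I, B–D, D–G, A–G, A–C, A–H, F–H; total weight 11+13+15+7+1+1+9+11 = 68.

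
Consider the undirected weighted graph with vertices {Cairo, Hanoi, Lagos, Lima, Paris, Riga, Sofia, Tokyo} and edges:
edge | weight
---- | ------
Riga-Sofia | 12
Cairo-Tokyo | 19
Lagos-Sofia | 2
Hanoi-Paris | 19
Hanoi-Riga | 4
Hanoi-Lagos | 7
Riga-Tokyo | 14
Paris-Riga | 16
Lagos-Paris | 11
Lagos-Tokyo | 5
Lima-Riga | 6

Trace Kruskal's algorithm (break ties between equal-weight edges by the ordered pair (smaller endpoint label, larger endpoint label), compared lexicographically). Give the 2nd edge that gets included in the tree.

Hanoi-Riga

Kruskal: consider edges lightest-first.
Lagos-Sofia (2): add — endpoints in different components.
Hanoi-Riga (4): add — endpoints in different components.
Lagos-Tokyo (5): add — endpoints in different components.
Lima-Riga (6): add — endpoints in different components.
Hanoi-Lagos (7): add — endpoints in different components.
Lagos-Paris (11): add — endpoints in different components.
Riga-Sofia (12): skip — Sofia and Riga already connected.
Riga-Tokyo (14): skip — Tokyo and Riga already connected.
Paris-Riga (16): skip — Paris and Riga already connected.
Cairo-Tokyo (19): add — endpoints in different components.
The 2nd edge added is Hanoi-Riga.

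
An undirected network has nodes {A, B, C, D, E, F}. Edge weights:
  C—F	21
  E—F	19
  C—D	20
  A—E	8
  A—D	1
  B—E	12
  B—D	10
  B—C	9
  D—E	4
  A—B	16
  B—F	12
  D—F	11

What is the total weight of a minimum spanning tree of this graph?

Grow the tree from D using Prim:
Step 1: frontier [A—D 1, D—E 4, B—D 10, D—F 11, C—D 20] → take A—D (1); add A.
Step 2: frontier [A—E 8, A—B 16, D—E 4, B—D 10, D—F 11, C—D 20] → take D—E (4); add E.
Step 3: frontier [A—B 16, B—D 10, D—F 11, C—D 20, B—E 12, E—F 19] → take B—D (10); add B.
Step 4: frontier [B—C 9, B—F 12, D—F 11, C—D 20, E—F 19] → take B—C (9); add C.
Step 5: frontier [B—F 12, C—F 21, D—F 11, E—F 19] → take D—F (11); add F.
MST edges: A—D, D—E, B—D, B—C, D—F; total weight 1+4+10+9+11 = 35.

35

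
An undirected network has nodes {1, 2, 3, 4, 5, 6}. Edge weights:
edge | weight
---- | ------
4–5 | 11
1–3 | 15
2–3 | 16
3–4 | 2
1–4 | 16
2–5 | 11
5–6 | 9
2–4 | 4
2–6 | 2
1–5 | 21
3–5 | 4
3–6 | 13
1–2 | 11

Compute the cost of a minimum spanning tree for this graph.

Sort edges by weight, then run Kruskal:
2–6 (2): add. Components now {1} {2,6} {3} {4} {5}
3–4 (2): add. Components now {1} {2,6} {3,4} {5}
2–4 (4): add. Components now {1} {2,3,4,6} {5}
3–5 (4): add. Components now {1} {2,3,4,5,6}
5–6 (9): skip — 5 and 6 already connected.
1–2 (11): add. Components now {1,2,3,4,5,6}
MST edges: 2–6, 3–4, 2–4, 3–5, 1–2; total weight 2+2+4+4+11 = 23.

23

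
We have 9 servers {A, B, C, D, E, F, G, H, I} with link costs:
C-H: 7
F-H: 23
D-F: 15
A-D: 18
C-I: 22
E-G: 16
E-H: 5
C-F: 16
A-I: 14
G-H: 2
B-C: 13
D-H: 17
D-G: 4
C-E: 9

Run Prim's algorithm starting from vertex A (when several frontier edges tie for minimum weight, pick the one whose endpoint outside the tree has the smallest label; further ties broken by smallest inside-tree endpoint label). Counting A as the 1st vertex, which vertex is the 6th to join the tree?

Grow the tree from A using Prim:
Step 1: cheapest edge leaving the tree is A-I (14); add I.
Step 2: cheapest edge leaving the tree is A-D (18); add D.
Step 3: cheapest edge leaving the tree is D-G (4); add G.
Step 4: cheapest edge leaving the tree is G-H (2); add H.
Step 5: cheapest edge leaving the tree is E-H (5); add E.
Step 6: cheapest edge leaving the tree is C-H (7); add C.
Step 7: cheapest edge leaving the tree is B-C (13); add B.
Step 8: cheapest edge leaving the tree is D-F (15); add F.
Vertex order: A, I, D, G, H, E, C, B, F. The 6th vertex is E.

E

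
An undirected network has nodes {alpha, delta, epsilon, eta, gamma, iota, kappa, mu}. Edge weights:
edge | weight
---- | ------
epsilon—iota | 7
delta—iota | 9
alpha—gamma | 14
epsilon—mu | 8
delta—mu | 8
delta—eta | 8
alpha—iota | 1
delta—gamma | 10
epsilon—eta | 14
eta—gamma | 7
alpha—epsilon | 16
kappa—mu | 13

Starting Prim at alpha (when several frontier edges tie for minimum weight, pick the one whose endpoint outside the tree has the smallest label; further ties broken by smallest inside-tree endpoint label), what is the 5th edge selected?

delta-eta

Grow the tree from alpha using Prim:
Step 1: frontier [alpha—iota 1, alpha—gamma 14, alpha—epsilon 16] → take alpha—iota (1); add iota.
Step 2: frontier [alpha—gamma 14, alpha—epsilon 16, epsilon—iota 7, delta—iota 9] → take epsilon—iota (7); add epsilon.
Step 3: frontier [alpha—gamma 14, epsilon—mu 8, epsilon—eta 14, delta—iota 9] → take epsilon—mu (8); add mu.
Step 4: frontier [alpha—gamma 14, epsilon—eta 14, delta—iota 9, delta—mu 8, kappa—mu 13] → take delta—mu (8); add delta.
Step 5: frontier [alpha—gamma 14, delta—eta 8, delta—gamma 10, epsilon—eta 14, kappa—mu 13] → take delta—eta (8); add eta.
Step 6: frontier [alpha—gamma 14, delta—gamma 10, eta—gamma 7, kappa—mu 13] → take eta—gamma (7); add gamma.
Step 7: frontier [kappa—mu 13] → take kappa—mu (13); add kappa.
The 5th edge added is delta—eta.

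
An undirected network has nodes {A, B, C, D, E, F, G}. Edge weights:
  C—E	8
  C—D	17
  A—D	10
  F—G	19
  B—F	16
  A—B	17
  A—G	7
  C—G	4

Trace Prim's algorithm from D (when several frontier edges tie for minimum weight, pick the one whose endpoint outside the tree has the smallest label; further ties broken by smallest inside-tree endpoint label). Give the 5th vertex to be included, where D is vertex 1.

E

Prim, starting at D.
Step 1: cheapest edge leaving the tree is A—D (10); add A.
Step 2: cheapest edge leaving the tree is A—G (7); add G.
Step 3: cheapest edge leaving the tree is C—G (4); add C.
Step 4: cheapest edge leaving the tree is C—E (8); add E.
Step 5: cheapest edge leaving the tree is A—B (17); add B.
Step 6: cheapest edge leaving the tree is B—F (16); add F.
Vertex order: D, A, G, C, E, B, F. The 5th vertex is E.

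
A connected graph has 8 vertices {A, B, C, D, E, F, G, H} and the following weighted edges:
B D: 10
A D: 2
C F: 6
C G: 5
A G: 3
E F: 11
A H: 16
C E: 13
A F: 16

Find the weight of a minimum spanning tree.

Prim's algorithm from D:
Step 1: frontier [A D 2, B D 10] → take A D (2); add A.
Step 2: frontier [A G 3, A F 16, A H 16, B D 10] → take A G (3); add G.
Step 3: frontier [A F 16, A H 16, B D 10, C G 5] → take C G (5); add C.
Step 4: frontier [A F 16, A H 16, C F 6, C E 13, B D 10] → take C F (6); add F.
Step 5: frontier [A H 16, C E 13, B D 10, E F 11] → take B D (10); add B.
Step 6: frontier [A H 16, C E 13, E F 11] → take E F (11); add E.
Step 7: frontier [A H 16] → take A H (16); add H.
MST edges: A D, A G, C G, C F, B D, E F, A H; total weight 2+3+5+6+10+11+16 = 53.

53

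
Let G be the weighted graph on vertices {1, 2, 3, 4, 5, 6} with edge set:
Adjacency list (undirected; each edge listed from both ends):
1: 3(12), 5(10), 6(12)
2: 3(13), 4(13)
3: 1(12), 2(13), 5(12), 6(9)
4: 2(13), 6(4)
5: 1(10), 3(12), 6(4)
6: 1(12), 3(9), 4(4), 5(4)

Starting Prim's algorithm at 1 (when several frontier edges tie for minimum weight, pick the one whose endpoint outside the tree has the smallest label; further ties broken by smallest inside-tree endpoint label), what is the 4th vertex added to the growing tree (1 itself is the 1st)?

Prim, starting at 1.
Step 1: cheapest edge leaving the tree is 1 5 (10); add 5.
Step 2: cheapest edge leaving the tree is 5 6 (4); add 6.
Step 3: cheapest edge leaving the tree is 4 6 (4); add 4.
Step 4: cheapest edge leaving the tree is 3 6 (9); add 3.
Step 5: cheapest edge leaving the tree is 2 3 (13); add 2.
Vertex order: 1, 5, 6, 4, 3, 2. The 4th vertex is 4.

4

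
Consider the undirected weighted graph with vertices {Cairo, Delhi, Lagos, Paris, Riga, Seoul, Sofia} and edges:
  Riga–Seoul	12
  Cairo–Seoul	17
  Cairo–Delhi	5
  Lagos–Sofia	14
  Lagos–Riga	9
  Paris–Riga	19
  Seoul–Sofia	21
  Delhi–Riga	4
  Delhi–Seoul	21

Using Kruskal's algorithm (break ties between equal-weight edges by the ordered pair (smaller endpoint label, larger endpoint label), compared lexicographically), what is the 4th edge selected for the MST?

Riga-Seoul

Sort edges by weight, then run Kruskal:
Delhi–Riga (4): add. Components now {Sofia} {Lagos} {Delhi,Riga} {Seoul} {Cairo} {Paris}
Cairo–Delhi (5): add. Components now {Sofia} {Lagos} {Cairo,Delhi,Riga} {Seoul} {Paris}
Lagos–Riga (9): add. Components now {Sofia} {Cairo,Delhi,Lagos,Riga} {Seoul} {Paris}
Riga–Seoul (12): add. Components now {Sofia} {Cairo,Delhi,Lagos,Riga,Seoul} {Paris}
Lagos–Sofia (14): add. Components now {Cairo,Delhi,Lagos,Riga,Seoul,Sofia} {Paris}
Cairo–Seoul (17): skip — Seoul and Cairo already connected.
Paris–Riga (19): add. Components now {Cairo,Delhi,Lagos,Paris,Riga,Seoul,Sofia}
The 4th edge added is Riga–Seoul.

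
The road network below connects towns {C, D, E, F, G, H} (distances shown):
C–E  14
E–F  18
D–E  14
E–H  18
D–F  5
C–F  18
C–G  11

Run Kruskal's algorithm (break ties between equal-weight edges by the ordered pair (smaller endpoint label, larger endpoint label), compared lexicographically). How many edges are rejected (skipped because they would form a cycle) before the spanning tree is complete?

Sort edges by weight, then run Kruskal:
D–F (5): add. Components now {C} {D,F} {E} {G} {H}
C–G (11): add. Components now {C,G} {D,F} {E} {H}
C–E (14): add. Components now {C,E,G} {D,F} {H}
D–E (14): add. Components now {C,D,E,F,G} {H}
C–F (18): skip — C and F already connected.
E–F (18): skip — E and F already connected.
E–H (18): add. Components now {C,D,E,F,G,H}
Edges rejected before the tree was complete: 2.

2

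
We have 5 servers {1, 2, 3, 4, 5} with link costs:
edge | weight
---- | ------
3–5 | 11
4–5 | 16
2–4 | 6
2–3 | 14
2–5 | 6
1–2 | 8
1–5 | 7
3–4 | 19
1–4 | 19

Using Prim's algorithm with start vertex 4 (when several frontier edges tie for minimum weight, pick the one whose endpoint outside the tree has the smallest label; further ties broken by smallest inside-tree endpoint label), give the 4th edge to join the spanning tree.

3-5

Prim's algorithm from 4:
Step 1: cheapest edge leaving the tree is 2–4 (6); add 2.
Step 2: cheapest edge leaving the tree is 2–5 (6); add 5.
Step 3: cheapest edge leaving the tree is 1–5 (7); add 1.
Step 4: cheapest edge leaving the tree is 3–5 (11); add 3.
The 4th edge added is 3–5.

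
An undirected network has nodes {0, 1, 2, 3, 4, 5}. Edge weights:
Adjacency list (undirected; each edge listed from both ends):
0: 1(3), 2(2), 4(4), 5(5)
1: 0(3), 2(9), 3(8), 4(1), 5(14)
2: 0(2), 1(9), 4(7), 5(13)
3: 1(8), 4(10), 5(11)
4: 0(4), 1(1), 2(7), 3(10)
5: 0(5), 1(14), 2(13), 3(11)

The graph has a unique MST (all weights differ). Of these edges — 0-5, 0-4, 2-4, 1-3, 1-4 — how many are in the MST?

3

Kruskal's algorithm — process edges by increasing weight (ties by edge label):
1-4 (1): add. Components now {0} {1,4} {2} {3} {5}
0-2 (2): add. Components now {0,2} {1,4} {3} {5}
0-1 (3): add. Components now {0,1,2,4} {3} {5}
0-4 (4): skip — 0 and 4 already connected.
0-5 (5): add. Components now {0,1,2,4,5} {3}
2-4 (7): skip — 2 and 4 already connected.
1-3 (8): add. Components now {0,1,2,3,4,5}
MST edge set: {1-4, 0-2, 0-1, 0-5, 1-3}.
Of the listed edges, {0-5, 1-3, 1-4} are in the MST → 3.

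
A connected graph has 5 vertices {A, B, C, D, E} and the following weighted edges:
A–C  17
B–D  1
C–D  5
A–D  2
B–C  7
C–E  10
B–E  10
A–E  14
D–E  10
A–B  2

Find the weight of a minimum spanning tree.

18

Kruskal: consider edges lightest-first.
B–D (1): add — endpoints in different components.
A–B (2): add — endpoints in different components.
A–D (2): skip — A and D already connected.
C–D (5): add — endpoints in different components.
B–C (7): skip — B and C already connected.
B–E (10): add — endpoints in different components.
MST edges: B–D, A–B, C–D, B–E; total weight 1+2+5+10 = 18.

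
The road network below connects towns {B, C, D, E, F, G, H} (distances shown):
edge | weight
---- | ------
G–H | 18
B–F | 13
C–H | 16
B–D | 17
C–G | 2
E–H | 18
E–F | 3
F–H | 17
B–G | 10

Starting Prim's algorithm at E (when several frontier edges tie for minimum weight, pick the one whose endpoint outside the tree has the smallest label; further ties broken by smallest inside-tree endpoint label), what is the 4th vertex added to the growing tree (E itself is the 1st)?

G

Prim's algorithm from E:
Step 1: cheapest edge leaving the tree is E–F (3); add F.
Step 2: cheapest edge leaving the tree is B–F (13); add B.
Step 3: cheapest edge leaving the tree is B–G (10); add G.
Step 4: cheapest edge leaving the tree is C–G (2); add C.
Step 5: cheapest edge leaving the tree is C–H (16); add H.
Step 6: cheapest edge leaving the tree is B–D (17); add D.
Vertex order: E, F, B, G, C, H, D. The 4th vertex is G.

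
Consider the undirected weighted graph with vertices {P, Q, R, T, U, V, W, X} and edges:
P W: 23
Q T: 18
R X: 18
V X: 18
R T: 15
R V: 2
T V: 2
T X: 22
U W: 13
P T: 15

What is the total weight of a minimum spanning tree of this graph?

91

Kruskal: consider edges lightest-first.
R V (2): add — endpoints in different components.
T V (2): add — endpoints in different components.
U W (13): add — endpoints in different components.
P T (15): add — endpoints in different components.
R T (15): skip — R and T already connected.
Q T (18): add — endpoints in different components.
R X (18): add — endpoints in different components.
V X (18): skip — V and X already connected.
T X (22): skip — X and T already connected.
P W (23): add — endpoints in different components.
MST edges: R V, T V, U W, P T, Q T, R X, P W; total weight 2+2+13+15+18+18+23 = 91.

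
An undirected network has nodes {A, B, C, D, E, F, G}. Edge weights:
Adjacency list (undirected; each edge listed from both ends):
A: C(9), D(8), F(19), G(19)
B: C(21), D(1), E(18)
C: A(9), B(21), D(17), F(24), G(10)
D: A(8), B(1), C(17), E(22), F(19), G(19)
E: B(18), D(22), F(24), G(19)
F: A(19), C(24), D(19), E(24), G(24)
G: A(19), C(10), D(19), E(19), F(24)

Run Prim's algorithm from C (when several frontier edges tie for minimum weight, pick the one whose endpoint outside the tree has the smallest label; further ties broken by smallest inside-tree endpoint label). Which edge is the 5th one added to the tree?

Grow the tree from C using Prim:
Step 1: cheapest edge leaving the tree is A C (9); add A.
Step 2: cheapest edge leaving the tree is A D (8); add D.
Step 3: cheapest edge leaving the tree is B D (1); add B.
Step 4: cheapest edge leaving the tree is C G (10); add G.
Step 5: cheapest edge leaving the tree is B E (18); add E.
Step 6: cheapest edge leaving the tree is A F (19); add F.
The 5th edge added is B E.

B-E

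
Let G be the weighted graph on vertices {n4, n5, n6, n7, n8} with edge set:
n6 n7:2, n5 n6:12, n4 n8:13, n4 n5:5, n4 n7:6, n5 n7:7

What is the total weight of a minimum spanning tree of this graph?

26

Kruskal: consider edges lightest-first.
n6 n7 (2): add. Components now {n6,n7} {n5} {n8} {n4}
n4 n5 (5): add. Components now {n6,n7} {n4,n5} {n8}
n4 n7 (6): add. Components now {n4,n5,n6,n7} {n8}
n5 n7 (7): skip — n7 and n5 already connected.
n5 n6 (12): skip — n6 and n5 already connected.
n4 n8 (13): add. Components now {n4,n5,n6,n7,n8}
MST edges: n6 n7, n4 n5, n4 n7, n4 n8; total weight 2+5+6+13 = 26.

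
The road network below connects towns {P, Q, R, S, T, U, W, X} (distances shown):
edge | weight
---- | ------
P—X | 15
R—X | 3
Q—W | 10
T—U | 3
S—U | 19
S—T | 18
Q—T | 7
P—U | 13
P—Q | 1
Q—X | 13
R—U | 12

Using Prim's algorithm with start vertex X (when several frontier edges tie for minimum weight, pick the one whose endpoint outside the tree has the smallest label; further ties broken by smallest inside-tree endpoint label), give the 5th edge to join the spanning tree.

P-Q

Grow the tree from X using Prim:
Step 1: cheapest edge leaving the tree is R—X (3); add R.
Step 2: cheapest edge leaving the tree is R—U (12); add U.
Step 3: cheapest edge leaving the tree is T—U (3); add T.
Step 4: cheapest edge leaving the tree is Q—T (7); add Q.
Step 5: cheapest edge leaving the tree is P—Q (1); add P.
Step 6: cheapest edge leaving the tree is Q—W (10); add W.
Step 7: cheapest edge leaving the tree is S—T (18); add S.
The 5th edge added is P—Q.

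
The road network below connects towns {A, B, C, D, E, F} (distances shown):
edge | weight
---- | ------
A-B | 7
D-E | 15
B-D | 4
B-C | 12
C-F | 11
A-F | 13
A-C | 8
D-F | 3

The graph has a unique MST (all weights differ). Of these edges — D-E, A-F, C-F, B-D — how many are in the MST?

2

Kruskal: consider edges lightest-first.
D-F (3): add. Components now {A} {B} {C} {D,F} {E}
B-D (4): add. Components now {A} {B,D,F} {C} {E}
A-B (7): add. Components now {A,B,D,F} {C} {E}
A-C (8): add. Components now {A,B,C,D,F} {E}
C-F (11): skip — C and F already connected.
B-C (12): skip — B and C already connected.
A-F (13): skip — A and F already connected.
D-E (15): add. Components now {A,B,C,D,E,F}
MST edge set: {D-F, B-D, A-B, A-C, D-E}.
Of the listed edges, {D-E, B-D} are in the MST → 2.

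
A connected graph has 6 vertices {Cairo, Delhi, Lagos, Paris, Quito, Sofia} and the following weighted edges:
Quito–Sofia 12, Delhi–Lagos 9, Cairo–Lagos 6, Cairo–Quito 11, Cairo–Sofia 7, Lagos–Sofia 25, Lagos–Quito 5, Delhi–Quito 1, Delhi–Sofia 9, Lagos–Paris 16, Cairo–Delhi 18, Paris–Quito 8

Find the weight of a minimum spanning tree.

27

Kruskal: consider edges lightest-first.
Delhi–Quito (1): add. Components now {Sofia} {Delhi,Quito} {Paris} {Lagos} {Cairo}
Lagos–Quito (5): add. Components now {Sofia} {Delhi,Lagos,Quito} {Paris} {Cairo}
Cairo–Lagos (6): add. Components now {Sofia} {Cairo,Delhi,Lagos,Quito} {Paris}
Cairo–Sofia (7): add. Components now {Cairo,Delhi,Lagos,Quito,Sofia} {Paris}
Paris–Quito (8): add. Components now {Cairo,Delhi,Lagos,Paris,Quito,Sofia}
MST edges: Delhi–Quito, Lagos–Quito, Cairo–Lagos, Cairo–Sofia, Paris–Quito; total weight 1+5+6+7+8 = 27.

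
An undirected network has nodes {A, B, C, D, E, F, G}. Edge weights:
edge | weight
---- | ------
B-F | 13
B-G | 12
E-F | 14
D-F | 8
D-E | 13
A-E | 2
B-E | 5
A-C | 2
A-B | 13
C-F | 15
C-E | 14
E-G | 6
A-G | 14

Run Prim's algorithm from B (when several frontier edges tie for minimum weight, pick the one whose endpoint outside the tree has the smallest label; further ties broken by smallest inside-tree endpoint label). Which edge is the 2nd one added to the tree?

A-E

Prim's algorithm from B:
Step 1: frontier [B-E 5, B-G 12, A-B 13, B-F 13] → take B-E (5); add E.
Step 2: frontier [B-G 12, A-B 13, B-F 13, A-E 2, E-G 6, D-E 13, C-E 14, E-F 14] → take A-E (2); add A.
Step 3: frontier [A-C 2, A-G 14, B-G 12, B-F 13, E-G 6, D-E 13, C-E 14, E-F 14] → take A-C (2); add C.
Step 4: frontier [A-G 14, B-G 12, B-F 13, C-F 15, E-G 6, D-E 13, E-F 14] → take E-G (6); add G.
Step 5: frontier [B-F 13, C-F 15, D-E 13, E-F 14] → take D-E (13); add D.
Step 6: frontier [B-F 13, C-F 15, D-F 8, E-F 14] → take D-F (8); add F.
The 2nd edge added is A-E.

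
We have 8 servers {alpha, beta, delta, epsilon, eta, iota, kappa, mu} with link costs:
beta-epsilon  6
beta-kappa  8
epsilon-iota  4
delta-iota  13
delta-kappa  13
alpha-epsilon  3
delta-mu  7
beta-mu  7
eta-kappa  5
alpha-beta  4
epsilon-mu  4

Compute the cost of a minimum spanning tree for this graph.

35

Kruskal's algorithm — process edges by increasing weight (ties by edge label):
alpha-epsilon (3): add — endpoints in different components.
alpha-beta (4): add — endpoints in different components.
epsilon-iota (4): add — endpoints in different components.
epsilon-mu (4): add — endpoints in different components.
eta-kappa (5): add — endpoints in different components.
beta-epsilon (6): skip — beta and epsilon already connected.
beta-mu (7): skip — mu and beta already connected.
delta-mu (7): add — endpoints in different components.
beta-kappa (8): add — endpoints in different components.
MST edges: alpha-epsilon, alpha-beta, epsilon-iota, epsilon-mu, eta-kappa, delta-mu, beta-kappa; total weight 3+4+4+4+5+7+8 = 35.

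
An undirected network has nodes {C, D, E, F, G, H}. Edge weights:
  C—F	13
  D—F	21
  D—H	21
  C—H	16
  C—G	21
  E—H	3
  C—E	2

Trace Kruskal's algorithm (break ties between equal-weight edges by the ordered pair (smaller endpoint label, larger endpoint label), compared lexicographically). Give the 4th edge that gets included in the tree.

Kruskal's algorithm — process edges by increasing weight (ties by edge label):
C—E (2): add. Components now {C,E} {D} {F} {G} {H}
E—H (3): add. Components now {C,E,H} {D} {F} {G}
C—F (13): add. Components now {C,E,F,H} {D} {G}
C—H (16): skip — C and H already connected.
C—G (21): add. Components now {C,E,F,G,H} {D}
D—F (21): add. Components now {C,D,E,F,G,H}
The 4th edge added is C—G.

C-G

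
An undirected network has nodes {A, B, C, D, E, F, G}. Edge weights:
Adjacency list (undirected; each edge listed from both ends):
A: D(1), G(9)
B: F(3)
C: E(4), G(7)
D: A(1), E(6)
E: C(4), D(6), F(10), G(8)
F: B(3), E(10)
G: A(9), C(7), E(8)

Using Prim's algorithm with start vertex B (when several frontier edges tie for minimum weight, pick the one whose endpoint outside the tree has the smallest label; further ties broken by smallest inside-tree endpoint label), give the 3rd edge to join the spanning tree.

Prim's algorithm from B:
Step 1: cheapest edge leaving the tree is B F (3); add F.
Step 2: cheapest edge leaving the tree is E F (10); add E.
Step 3: cheapest edge leaving the tree is C E (4); add C.
Step 4: cheapest edge leaving the tree is D E (6); add D.
Step 5: cheapest edge leaving the tree is A D (1); add A.
Step 6: cheapest edge leaving the tree is C G (7); add G.
The 3rd edge added is C E.

C-E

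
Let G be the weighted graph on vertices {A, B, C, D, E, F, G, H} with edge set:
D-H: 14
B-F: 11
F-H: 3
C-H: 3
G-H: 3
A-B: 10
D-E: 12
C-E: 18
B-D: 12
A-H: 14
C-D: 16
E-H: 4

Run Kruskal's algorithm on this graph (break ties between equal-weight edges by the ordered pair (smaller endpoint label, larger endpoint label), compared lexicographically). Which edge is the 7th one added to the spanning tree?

Kruskal's algorithm — process edges by increasing weight (ties by edge label):
C-H (3): add — endpoints in different components.
F-H (3): add — endpoints in different components.
G-H (3): add — endpoints in different components.
E-H (4): add — endpoints in different components.
A-B (10): add — endpoints in different components.
B-F (11): add — endpoints in different components.
B-D (12): add — endpoints in different components.
The 7th edge added is B-D.

B-D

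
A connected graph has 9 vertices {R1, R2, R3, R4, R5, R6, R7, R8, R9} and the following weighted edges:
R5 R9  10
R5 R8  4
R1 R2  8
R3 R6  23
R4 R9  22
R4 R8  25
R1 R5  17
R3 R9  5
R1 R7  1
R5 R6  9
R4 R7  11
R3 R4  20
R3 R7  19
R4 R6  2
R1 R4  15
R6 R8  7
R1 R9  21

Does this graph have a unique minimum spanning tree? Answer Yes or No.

Yes

Sort edges by weight, then run Kruskal:
R1 R7 (1): add — endpoints in different components.
R4 R6 (2): add — endpoints in different components.
R5 R8 (4): add — endpoints in different components.
R3 R9 (5): add — endpoints in different components.
R6 R8 (7): add — endpoints in different components.
R1 R2 (8): add — endpoints in different components.
R5 R6 (9): skip — R5 and R6 already connected.
R5 R9 (10): add — endpoints in different components.
R4 R7 (11): add — endpoints in different components.
Every non-tree edge has weight strictly greater than the heaviest edge on the tree path between its endpoints, so the MST is unique.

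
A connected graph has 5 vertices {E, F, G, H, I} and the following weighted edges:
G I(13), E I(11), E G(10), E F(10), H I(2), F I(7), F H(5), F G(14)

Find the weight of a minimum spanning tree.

27

Kruskal's algorithm — process edges by increasing weight (ties by edge label):
H I (2): add — endpoints in different components.
F H (5): add — endpoints in different components.
F I (7): skip — F and I already connected.
E F (10): add — endpoints in different components.
E G (10): add — endpoints in different components.
MST edges: H I, F H, E F, E G; total weight 2+5+10+10 = 27.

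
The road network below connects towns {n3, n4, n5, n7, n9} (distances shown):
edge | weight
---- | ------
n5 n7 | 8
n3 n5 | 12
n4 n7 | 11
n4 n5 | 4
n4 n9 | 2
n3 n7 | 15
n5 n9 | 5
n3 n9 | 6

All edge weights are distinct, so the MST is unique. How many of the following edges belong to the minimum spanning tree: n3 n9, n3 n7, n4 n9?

Kruskal's algorithm — process edges by increasing weight (ties by edge label):
n4 n9 (2): add. Components now {n5} {n3} {n4,n9} {n7}
n4 n5 (4): add. Components now {n4,n5,n9} {n3} {n7}
n5 n9 (5): skip — n5 and n9 already connected.
n3 n9 (6): add. Components now {n3,n4,n5,n9} {n7}
n5 n7 (8): add. Components now {n3,n4,n5,n7,n9}
MST edge set: {n4 n9, n4 n5, n3 n9, n5 n7}.
Of the listed edges, {n3 n9, n4 n9} are in the MST → 2.

2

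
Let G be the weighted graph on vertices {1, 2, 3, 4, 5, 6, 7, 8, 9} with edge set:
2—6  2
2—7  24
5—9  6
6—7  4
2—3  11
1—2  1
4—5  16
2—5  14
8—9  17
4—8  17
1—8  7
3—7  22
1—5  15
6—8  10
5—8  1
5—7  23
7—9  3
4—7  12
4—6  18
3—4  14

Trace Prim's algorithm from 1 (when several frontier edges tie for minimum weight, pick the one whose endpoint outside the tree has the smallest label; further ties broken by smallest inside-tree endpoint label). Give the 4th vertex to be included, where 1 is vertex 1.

Prim's algorithm from 1:
Step 1: cheapest edge leaving the tree is 1—2 (1); add 2.
Step 2: cheapest edge leaving the tree is 2—6 (2); add 6.
Step 3: cheapest edge leaving the tree is 6—7 (4); add 7.
Step 4: cheapest edge leaving the tree is 7—9 (3); add 9.
Step 5: cheapest edge leaving the tree is 5—9 (6); add 5.
Step 6: cheapest edge leaving the tree is 5—8 (1); add 8.
Step 7: cheapest edge leaving the tree is 2—3 (11); add 3.
Step 8: cheapest edge leaving the tree is 4—7 (12); add 4.
Vertex order: 1, 2, 6, 7, 9, 5, 8, 3, 4. The 4th vertex is 7.

7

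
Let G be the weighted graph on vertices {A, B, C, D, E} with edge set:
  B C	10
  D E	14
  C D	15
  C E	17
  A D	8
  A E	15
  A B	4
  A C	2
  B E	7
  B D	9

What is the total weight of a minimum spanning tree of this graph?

Prim's algorithm from D:
Step 1: frontier [A D 8, B D 9, D E 14, C D 15] → take A D (8); add A.
Step 2: frontier [A C 2, A B 4, A E 15, B D 9, D E 14, C D 15] → take A C (2); add C.
Step 3: frontier [A B 4, A E 15, B C 10, C E 17, B D 9, D E 14] → take A B (4); add B.
Step 4: frontier [A E 15, B E 7, C E 17, D E 14] → take B E (7); add E.
MST edges: A D, A C, A B, B E; total weight 8+2+4+7 = 21.

21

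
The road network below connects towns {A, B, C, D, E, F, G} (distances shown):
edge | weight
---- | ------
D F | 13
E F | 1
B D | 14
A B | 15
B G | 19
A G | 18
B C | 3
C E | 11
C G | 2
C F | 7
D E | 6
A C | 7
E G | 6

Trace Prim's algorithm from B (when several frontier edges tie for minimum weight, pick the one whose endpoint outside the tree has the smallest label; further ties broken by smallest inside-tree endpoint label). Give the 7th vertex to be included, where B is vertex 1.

A

Prim, starting at B.
Step 1: frontier [B C 3, B D 14, A B 15, B G 19] → take B C (3); add C.
Step 2: frontier [B D 14, A B 15, B G 19, C G 2, A C 7, C F 7, C E 11] → take C G (2); add G.
Step 3: frontier [B D 14, A B 15, A C 7, C F 7, C E 11, E G 6, A G 18] → take E G (6); add E.
Step 4: frontier [B D 14, A B 15, A C 7, C F 7, E F 1, D E 6, A G 18] → take E F (1); add F.
Step 5: frontier [B D 14, A B 15, A C 7, D E 6, D F 13, A G 18] → take D E (6); add D.
Step 6: frontier [A B 15, A C 7, A G 18] → take A C (7); add A.
Vertex order: B, C, G, E, F, D, A. The 7th vertex is A.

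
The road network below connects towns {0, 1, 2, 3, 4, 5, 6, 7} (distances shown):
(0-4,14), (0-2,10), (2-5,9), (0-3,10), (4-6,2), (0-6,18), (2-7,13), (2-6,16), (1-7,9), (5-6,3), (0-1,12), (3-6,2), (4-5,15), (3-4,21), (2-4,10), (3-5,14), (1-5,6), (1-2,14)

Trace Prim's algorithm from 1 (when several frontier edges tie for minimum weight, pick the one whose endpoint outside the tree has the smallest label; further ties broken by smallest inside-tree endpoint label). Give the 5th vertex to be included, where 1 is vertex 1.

Prim's algorithm from 1:
Step 1: cheapest edge leaving the tree is 1-5 (6); add 5.
Step 2: cheapest edge leaving the tree is 5-6 (3); add 6.
Step 3: cheapest edge leaving the tree is 3-6 (2); add 3.
Step 4: cheapest edge leaving the tree is 4-6 (2); add 4.
Step 5: cheapest edge leaving the tree is 2-5 (9); add 2.
Step 6: cheapest edge leaving the tree is 1-7 (9); add 7.
Step 7: cheapest edge leaving the tree is 0-2 (10); add 0.
Vertex order: 1, 5, 6, 3, 4, 2, 7, 0. The 5th vertex is 4.

4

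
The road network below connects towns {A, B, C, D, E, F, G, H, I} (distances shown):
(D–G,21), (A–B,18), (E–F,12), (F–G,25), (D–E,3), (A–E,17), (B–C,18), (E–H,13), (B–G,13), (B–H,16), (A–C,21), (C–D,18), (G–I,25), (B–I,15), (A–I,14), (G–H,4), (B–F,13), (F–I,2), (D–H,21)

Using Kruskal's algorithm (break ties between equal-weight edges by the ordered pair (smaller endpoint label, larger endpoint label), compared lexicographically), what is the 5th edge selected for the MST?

B-F

Sort edges by weight, then run Kruskal:
F–I (2): add — endpoints in different components.
D–E (3): add — endpoints in different components.
G–H (4): add — endpoints in different components.
E–F (12): add — endpoints in different components.
B–F (13): add — endpoints in different components.
B–G (13): add — endpoints in different components.
E–H (13): skip — E and H already connected.
A–I (14): add — endpoints in different components.
B–I (15): skip — B and I already connected.
B–H (16): skip — B and H already connected.
A–E (17): skip — A and E already connected.
A–B (18): skip — A and B already connected.
B–C (18): add — endpoints in different components.
The 5th edge added is B–F.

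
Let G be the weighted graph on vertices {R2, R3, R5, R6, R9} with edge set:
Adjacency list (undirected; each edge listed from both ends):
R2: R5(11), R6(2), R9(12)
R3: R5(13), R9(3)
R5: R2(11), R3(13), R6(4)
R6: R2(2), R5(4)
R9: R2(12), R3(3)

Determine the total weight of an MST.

Sort edges by weight, then run Kruskal:
R2–R6 (2): add — endpoints in different components.
R3–R9 (3): add — endpoints in different components.
R5–R6 (4): add — endpoints in different components.
R2–R5 (11): skip — R2 and R5 already connected.
R2–R9 (12): add — endpoints in different components.
MST edges: R2–R6, R3–R9, R5–R6, R2–R9; total weight 2+3+4+12 = 21.

21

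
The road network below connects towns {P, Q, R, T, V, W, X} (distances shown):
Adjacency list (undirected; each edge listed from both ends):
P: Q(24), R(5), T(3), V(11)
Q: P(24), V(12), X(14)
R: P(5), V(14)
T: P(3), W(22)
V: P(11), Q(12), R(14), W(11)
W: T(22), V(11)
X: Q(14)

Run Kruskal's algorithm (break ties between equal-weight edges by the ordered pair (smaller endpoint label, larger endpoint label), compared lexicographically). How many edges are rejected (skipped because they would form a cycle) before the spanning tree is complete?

Kruskal's algorithm — process edges by increasing weight (ties by edge label):
P T (3): add. Components now {Q} {P,T} {V} {X} {R} {W}
P R (5): add. Components now {Q} {P,R,T} {V} {X} {W}
P V (11): add. Components now {Q} {P,R,T,V} {X} {W}
V W (11): add. Components now {Q} {P,R,T,V,W} {X}
Q V (12): add. Components now {P,Q,R,T,V,W} {X}
Q X (14): add. Components now {P,Q,R,T,V,W,X}
Edges rejected before the tree was complete: 0.

0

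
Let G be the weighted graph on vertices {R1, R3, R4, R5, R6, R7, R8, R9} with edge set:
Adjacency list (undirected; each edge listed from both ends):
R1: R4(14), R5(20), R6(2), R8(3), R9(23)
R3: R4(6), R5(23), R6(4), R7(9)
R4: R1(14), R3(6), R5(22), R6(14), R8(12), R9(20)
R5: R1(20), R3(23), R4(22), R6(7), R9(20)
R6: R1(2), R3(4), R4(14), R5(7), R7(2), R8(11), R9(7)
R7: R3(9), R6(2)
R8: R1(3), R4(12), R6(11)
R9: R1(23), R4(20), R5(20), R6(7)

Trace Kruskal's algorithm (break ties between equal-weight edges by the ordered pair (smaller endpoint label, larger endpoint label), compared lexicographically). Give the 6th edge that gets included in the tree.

R5-R6

Kruskal's algorithm — process edges by increasing weight (ties by edge label):
R1–R6 (2): add — endpoints in different components.
R6–R7 (2): add — endpoints in different components.
R1–R8 (3): add — endpoints in different components.
R3–R6 (4): add — endpoints in different components.
R3–R4 (6): add — endpoints in different components.
R5–R6 (7): add — endpoints in different components.
R6–R9 (7): add — endpoints in different components.
The 6th edge added is R5–R6.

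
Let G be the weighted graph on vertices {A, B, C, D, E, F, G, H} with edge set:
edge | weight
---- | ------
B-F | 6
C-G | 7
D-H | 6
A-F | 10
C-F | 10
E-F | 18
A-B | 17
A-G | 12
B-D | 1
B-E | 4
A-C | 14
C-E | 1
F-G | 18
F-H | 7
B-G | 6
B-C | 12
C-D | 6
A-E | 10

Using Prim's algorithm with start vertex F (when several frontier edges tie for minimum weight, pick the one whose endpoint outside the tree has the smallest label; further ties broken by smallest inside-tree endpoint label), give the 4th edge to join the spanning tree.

Prim's algorithm from F:
Step 1: cheapest edge leaving the tree is B-F (6); add B.
Step 2: cheapest edge leaving the tree is B-D (1); add D.
Step 3: cheapest edge leaving the tree is B-E (4); add E.
Step 4: cheapest edge leaving the tree is C-E (1); add C.
Step 5: cheapest edge leaving the tree is B-G (6); add G.
Step 6: cheapest edge leaving the tree is D-H (6); add H.
Step 7: cheapest edge leaving the tree is A-E (10); add A.
The 4th edge added is C-E.

C-E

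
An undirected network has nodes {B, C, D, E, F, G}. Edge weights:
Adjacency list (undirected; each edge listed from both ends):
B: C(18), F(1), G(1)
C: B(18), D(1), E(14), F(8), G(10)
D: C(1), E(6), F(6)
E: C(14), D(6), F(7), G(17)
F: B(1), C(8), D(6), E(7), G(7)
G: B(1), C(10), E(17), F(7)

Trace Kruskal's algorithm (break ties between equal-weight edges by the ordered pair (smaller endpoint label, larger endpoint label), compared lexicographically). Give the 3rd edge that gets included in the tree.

Sort edges by weight, then run Kruskal:
B–F (1): add. Components now {B,F} {C} {D} {E} {G}
B–G (1): add. Components now {B,F,G} {C} {D} {E}
C–D (1): add. Components now {B,F,G} {C,D} {E}
D–E (6): add. Components now {B,F,G} {C,D,E}
D–F (6): add. Components now {B,C,D,E,F,G}
The 3rd edge added is C–D.

C-D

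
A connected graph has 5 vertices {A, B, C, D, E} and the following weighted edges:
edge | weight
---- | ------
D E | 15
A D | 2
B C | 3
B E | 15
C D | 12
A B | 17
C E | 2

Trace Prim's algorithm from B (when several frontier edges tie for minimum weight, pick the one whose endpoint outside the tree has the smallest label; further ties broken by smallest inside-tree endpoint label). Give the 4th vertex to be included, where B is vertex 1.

D

Prim's algorithm from B:
Step 1: cheapest edge leaving the tree is B C (3); add C.
Step 2: cheapest edge leaving the tree is C E (2); add E.
Step 3: cheapest edge leaving the tree is C D (12); add D.
Step 4: cheapest edge leaving the tree is A D (2); add A.
Vertex order: B, C, E, D, A. The 4th vertex is D.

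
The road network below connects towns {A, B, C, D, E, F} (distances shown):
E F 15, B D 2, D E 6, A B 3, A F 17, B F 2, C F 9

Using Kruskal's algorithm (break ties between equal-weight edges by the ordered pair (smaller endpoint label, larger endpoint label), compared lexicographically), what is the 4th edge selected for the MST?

Kruskal's algorithm — process edges by increasing weight (ties by edge label):
B D (2): add — endpoints in different components.
B F (2): add — endpoints in different components.
A B (3): add — endpoints in different components.
D E (6): add — endpoints in different components.
C F (9): add — endpoints in different components.
The 4th edge added is D E.

D-E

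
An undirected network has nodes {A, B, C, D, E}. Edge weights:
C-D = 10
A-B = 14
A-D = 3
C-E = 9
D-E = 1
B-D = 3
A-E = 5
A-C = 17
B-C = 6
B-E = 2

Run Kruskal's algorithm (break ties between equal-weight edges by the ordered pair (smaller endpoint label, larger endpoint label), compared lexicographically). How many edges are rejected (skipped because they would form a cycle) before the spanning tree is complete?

2

Sort edges by weight, then run Kruskal:
D-E (1): add. Components now {A} {B} {C} {D,E}
B-E (2): add. Components now {A} {B,D,E} {C}
A-D (3): add. Components now {A,B,D,E} {C}
B-D (3): skip — B and D already connected.
A-E (5): skip — A and E already connected.
B-C (6): add. Components now {A,B,C,D,E}
Edges rejected before the tree was complete: 2.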